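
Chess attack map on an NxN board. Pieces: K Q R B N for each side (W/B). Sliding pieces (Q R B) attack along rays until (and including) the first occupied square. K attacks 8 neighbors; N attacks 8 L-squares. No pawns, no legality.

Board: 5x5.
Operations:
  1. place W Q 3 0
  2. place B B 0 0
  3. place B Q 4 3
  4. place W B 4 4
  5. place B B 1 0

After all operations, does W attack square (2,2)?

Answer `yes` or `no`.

Op 1: place WQ@(3,0)
Op 2: place BB@(0,0)
Op 3: place BQ@(4,3)
Op 4: place WB@(4,4)
Op 5: place BB@(1,0)
Per-piece attacks for W:
  WQ@(3,0): attacks (3,1) (3,2) (3,3) (3,4) (4,0) (2,0) (1,0) (4,1) (2,1) (1,2) (0,3) [ray(-1,0) blocked at (1,0)]
  WB@(4,4): attacks (3,3) (2,2) (1,1) (0,0) [ray(-1,-1) blocked at (0,0)]
W attacks (2,2): yes

Answer: yes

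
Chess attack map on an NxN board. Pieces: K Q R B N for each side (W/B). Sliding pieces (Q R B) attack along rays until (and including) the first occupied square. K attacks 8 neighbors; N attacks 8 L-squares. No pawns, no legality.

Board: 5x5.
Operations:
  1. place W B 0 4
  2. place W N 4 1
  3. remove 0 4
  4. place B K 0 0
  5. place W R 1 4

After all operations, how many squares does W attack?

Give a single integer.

Op 1: place WB@(0,4)
Op 2: place WN@(4,1)
Op 3: remove (0,4)
Op 4: place BK@(0,0)
Op 5: place WR@(1,4)
Per-piece attacks for W:
  WR@(1,4): attacks (1,3) (1,2) (1,1) (1,0) (2,4) (3,4) (4,4) (0,4)
  WN@(4,1): attacks (3,3) (2,2) (2,0)
Union (11 distinct): (0,4) (1,0) (1,1) (1,2) (1,3) (2,0) (2,2) (2,4) (3,3) (3,4) (4,4)

Answer: 11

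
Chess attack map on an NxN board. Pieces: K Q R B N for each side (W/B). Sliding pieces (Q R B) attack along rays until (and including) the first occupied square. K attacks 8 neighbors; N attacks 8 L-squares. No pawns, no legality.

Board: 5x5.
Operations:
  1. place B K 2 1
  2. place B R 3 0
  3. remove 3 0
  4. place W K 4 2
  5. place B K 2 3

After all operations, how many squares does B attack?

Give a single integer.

Op 1: place BK@(2,1)
Op 2: place BR@(3,0)
Op 3: remove (3,0)
Op 4: place WK@(4,2)
Op 5: place BK@(2,3)
Per-piece attacks for B:
  BK@(2,1): attacks (2,2) (2,0) (3,1) (1,1) (3,2) (3,0) (1,2) (1,0)
  BK@(2,3): attacks (2,4) (2,2) (3,3) (1,3) (3,4) (3,2) (1,4) (1,2)
Union (13 distinct): (1,0) (1,1) (1,2) (1,3) (1,4) (2,0) (2,2) (2,4) (3,0) (3,1) (3,2) (3,3) (3,4)

Answer: 13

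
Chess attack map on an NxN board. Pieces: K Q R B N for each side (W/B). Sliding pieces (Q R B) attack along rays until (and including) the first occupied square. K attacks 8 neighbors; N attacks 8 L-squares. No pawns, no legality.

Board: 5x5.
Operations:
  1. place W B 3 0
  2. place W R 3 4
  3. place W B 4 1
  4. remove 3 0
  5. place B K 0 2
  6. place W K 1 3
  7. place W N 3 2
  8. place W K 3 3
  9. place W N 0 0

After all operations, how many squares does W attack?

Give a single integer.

Answer: 20

Derivation:
Op 1: place WB@(3,0)
Op 2: place WR@(3,4)
Op 3: place WB@(4,1)
Op 4: remove (3,0)
Op 5: place BK@(0,2)
Op 6: place WK@(1,3)
Op 7: place WN@(3,2)
Op 8: place WK@(3,3)
Op 9: place WN@(0,0)
Per-piece attacks for W:
  WN@(0,0): attacks (1,2) (2,1)
  WK@(1,3): attacks (1,4) (1,2) (2,3) (0,3) (2,4) (2,2) (0,4) (0,2)
  WN@(3,2): attacks (4,4) (2,4) (1,3) (4,0) (2,0) (1,1)
  WK@(3,3): attacks (3,4) (3,2) (4,3) (2,3) (4,4) (4,2) (2,4) (2,2)
  WR@(3,4): attacks (3,3) (4,4) (2,4) (1,4) (0,4) [ray(0,-1) blocked at (3,3)]
  WB@(4,1): attacks (3,2) (3,0) [ray(-1,1) blocked at (3,2)]
Union (20 distinct): (0,2) (0,3) (0,4) (1,1) (1,2) (1,3) (1,4) (2,0) (2,1) (2,2) (2,3) (2,4) (3,0) (3,2) (3,3) (3,4) (4,0) (4,2) (4,3) (4,4)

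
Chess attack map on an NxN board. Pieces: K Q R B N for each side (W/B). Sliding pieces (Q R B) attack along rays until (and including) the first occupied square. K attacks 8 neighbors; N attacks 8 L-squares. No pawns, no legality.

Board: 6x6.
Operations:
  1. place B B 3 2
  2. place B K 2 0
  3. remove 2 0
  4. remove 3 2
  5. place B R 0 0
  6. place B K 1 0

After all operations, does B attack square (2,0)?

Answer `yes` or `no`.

Answer: yes

Derivation:
Op 1: place BB@(3,2)
Op 2: place BK@(2,0)
Op 3: remove (2,0)
Op 4: remove (3,2)
Op 5: place BR@(0,0)
Op 6: place BK@(1,0)
Per-piece attacks for B:
  BR@(0,0): attacks (0,1) (0,2) (0,3) (0,4) (0,5) (1,0) [ray(1,0) blocked at (1,0)]
  BK@(1,0): attacks (1,1) (2,0) (0,0) (2,1) (0,1)
B attacks (2,0): yes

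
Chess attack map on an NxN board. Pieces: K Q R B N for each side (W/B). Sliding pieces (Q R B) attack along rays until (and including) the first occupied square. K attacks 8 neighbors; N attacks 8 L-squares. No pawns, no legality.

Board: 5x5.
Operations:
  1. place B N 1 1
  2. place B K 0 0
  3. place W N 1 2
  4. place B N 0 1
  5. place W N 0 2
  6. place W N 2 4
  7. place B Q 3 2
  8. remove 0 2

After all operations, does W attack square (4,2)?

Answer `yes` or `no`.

Answer: no

Derivation:
Op 1: place BN@(1,1)
Op 2: place BK@(0,0)
Op 3: place WN@(1,2)
Op 4: place BN@(0,1)
Op 5: place WN@(0,2)
Op 6: place WN@(2,4)
Op 7: place BQ@(3,2)
Op 8: remove (0,2)
Per-piece attacks for W:
  WN@(1,2): attacks (2,4) (3,3) (0,4) (2,0) (3,1) (0,0)
  WN@(2,4): attacks (3,2) (4,3) (1,2) (0,3)
W attacks (4,2): no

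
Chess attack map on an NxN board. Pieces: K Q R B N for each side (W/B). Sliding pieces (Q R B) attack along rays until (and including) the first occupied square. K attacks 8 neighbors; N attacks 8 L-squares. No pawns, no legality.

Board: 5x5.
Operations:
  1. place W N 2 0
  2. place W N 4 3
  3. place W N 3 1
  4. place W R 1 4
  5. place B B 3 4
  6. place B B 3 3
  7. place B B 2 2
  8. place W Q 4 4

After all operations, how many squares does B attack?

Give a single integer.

Answer: 14

Derivation:
Op 1: place WN@(2,0)
Op 2: place WN@(4,3)
Op 3: place WN@(3,1)
Op 4: place WR@(1,4)
Op 5: place BB@(3,4)
Op 6: place BB@(3,3)
Op 7: place BB@(2,2)
Op 8: place WQ@(4,4)
Per-piece attacks for B:
  BB@(2,2): attacks (3,3) (3,1) (1,3) (0,4) (1,1) (0,0) [ray(1,1) blocked at (3,3); ray(1,-1) blocked at (3,1)]
  BB@(3,3): attacks (4,4) (4,2) (2,4) (2,2) [ray(1,1) blocked at (4,4); ray(-1,-1) blocked at (2,2)]
  BB@(3,4): attacks (4,3) (2,3) (1,2) (0,1) [ray(1,-1) blocked at (4,3)]
Union (14 distinct): (0,0) (0,1) (0,4) (1,1) (1,2) (1,3) (2,2) (2,3) (2,4) (3,1) (3,3) (4,2) (4,3) (4,4)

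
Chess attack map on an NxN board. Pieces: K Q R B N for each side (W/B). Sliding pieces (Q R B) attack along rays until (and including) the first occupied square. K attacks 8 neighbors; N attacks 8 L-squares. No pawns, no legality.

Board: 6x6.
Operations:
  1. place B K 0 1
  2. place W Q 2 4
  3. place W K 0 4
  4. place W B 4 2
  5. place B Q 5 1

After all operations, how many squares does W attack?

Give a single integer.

Answer: 22

Derivation:
Op 1: place BK@(0,1)
Op 2: place WQ@(2,4)
Op 3: place WK@(0,4)
Op 4: place WB@(4,2)
Op 5: place BQ@(5,1)
Per-piece attacks for W:
  WK@(0,4): attacks (0,5) (0,3) (1,4) (1,5) (1,3)
  WQ@(2,4): attacks (2,5) (2,3) (2,2) (2,1) (2,0) (3,4) (4,4) (5,4) (1,4) (0,4) (3,5) (3,3) (4,2) (1,5) (1,3) (0,2) [ray(-1,0) blocked at (0,4); ray(1,-1) blocked at (4,2)]
  WB@(4,2): attacks (5,3) (5,1) (3,3) (2,4) (3,1) (2,0) [ray(1,-1) blocked at (5,1); ray(-1,1) blocked at (2,4)]
Union (22 distinct): (0,2) (0,3) (0,4) (0,5) (1,3) (1,4) (1,5) (2,0) (2,1) (2,2) (2,3) (2,4) (2,5) (3,1) (3,3) (3,4) (3,5) (4,2) (4,4) (5,1) (5,3) (5,4)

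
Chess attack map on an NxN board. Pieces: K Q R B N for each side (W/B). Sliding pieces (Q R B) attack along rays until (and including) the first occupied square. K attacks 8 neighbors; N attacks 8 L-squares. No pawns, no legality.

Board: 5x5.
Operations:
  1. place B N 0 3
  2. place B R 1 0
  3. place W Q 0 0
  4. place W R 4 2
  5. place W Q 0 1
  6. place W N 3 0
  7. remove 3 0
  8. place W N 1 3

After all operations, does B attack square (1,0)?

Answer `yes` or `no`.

Answer: no

Derivation:
Op 1: place BN@(0,3)
Op 2: place BR@(1,0)
Op 3: place WQ@(0,0)
Op 4: place WR@(4,2)
Op 5: place WQ@(0,1)
Op 6: place WN@(3,0)
Op 7: remove (3,0)
Op 8: place WN@(1,3)
Per-piece attacks for B:
  BN@(0,3): attacks (2,4) (1,1) (2,2)
  BR@(1,0): attacks (1,1) (1,2) (1,3) (2,0) (3,0) (4,0) (0,0) [ray(0,1) blocked at (1,3); ray(-1,0) blocked at (0,0)]
B attacks (1,0): no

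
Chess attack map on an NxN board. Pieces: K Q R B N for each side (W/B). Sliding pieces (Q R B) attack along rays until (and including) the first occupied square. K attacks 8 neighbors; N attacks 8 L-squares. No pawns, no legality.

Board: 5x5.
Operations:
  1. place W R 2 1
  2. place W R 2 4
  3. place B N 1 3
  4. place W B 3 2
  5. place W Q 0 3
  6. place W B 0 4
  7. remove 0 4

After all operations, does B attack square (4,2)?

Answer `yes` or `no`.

Op 1: place WR@(2,1)
Op 2: place WR@(2,4)
Op 3: place BN@(1,3)
Op 4: place WB@(3,2)
Op 5: place WQ@(0,3)
Op 6: place WB@(0,4)
Op 7: remove (0,4)
Per-piece attacks for B:
  BN@(1,3): attacks (3,4) (2,1) (3,2) (0,1)
B attacks (4,2): no

Answer: no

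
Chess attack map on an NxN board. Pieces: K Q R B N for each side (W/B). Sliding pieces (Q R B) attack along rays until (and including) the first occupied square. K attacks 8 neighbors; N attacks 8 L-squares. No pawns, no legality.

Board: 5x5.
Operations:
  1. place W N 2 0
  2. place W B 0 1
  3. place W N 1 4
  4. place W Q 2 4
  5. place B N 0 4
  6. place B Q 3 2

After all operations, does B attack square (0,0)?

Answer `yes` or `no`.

Op 1: place WN@(2,0)
Op 2: place WB@(0,1)
Op 3: place WN@(1,4)
Op 4: place WQ@(2,4)
Op 5: place BN@(0,4)
Op 6: place BQ@(3,2)
Per-piece attacks for B:
  BN@(0,4): attacks (1,2) (2,3)
  BQ@(3,2): attacks (3,3) (3,4) (3,1) (3,0) (4,2) (2,2) (1,2) (0,2) (4,3) (4,1) (2,3) (1,4) (2,1) (1,0) [ray(-1,1) blocked at (1,4)]
B attacks (0,0): no

Answer: no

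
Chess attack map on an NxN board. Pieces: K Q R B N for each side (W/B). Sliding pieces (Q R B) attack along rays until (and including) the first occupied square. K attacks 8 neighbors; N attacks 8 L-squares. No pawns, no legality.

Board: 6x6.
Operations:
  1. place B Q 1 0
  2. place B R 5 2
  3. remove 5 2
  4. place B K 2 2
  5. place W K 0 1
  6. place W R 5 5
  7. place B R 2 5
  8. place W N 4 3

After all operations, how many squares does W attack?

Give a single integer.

Answer: 17

Derivation:
Op 1: place BQ@(1,0)
Op 2: place BR@(5,2)
Op 3: remove (5,2)
Op 4: place BK@(2,2)
Op 5: place WK@(0,1)
Op 6: place WR@(5,5)
Op 7: place BR@(2,5)
Op 8: place WN@(4,3)
Per-piece attacks for W:
  WK@(0,1): attacks (0,2) (0,0) (1,1) (1,2) (1,0)
  WN@(4,3): attacks (5,5) (3,5) (2,4) (5,1) (3,1) (2,2)
  WR@(5,5): attacks (5,4) (5,3) (5,2) (5,1) (5,0) (4,5) (3,5) (2,5) [ray(-1,0) blocked at (2,5)]
Union (17 distinct): (0,0) (0,2) (1,0) (1,1) (1,2) (2,2) (2,4) (2,5) (3,1) (3,5) (4,5) (5,0) (5,1) (5,2) (5,3) (5,4) (5,5)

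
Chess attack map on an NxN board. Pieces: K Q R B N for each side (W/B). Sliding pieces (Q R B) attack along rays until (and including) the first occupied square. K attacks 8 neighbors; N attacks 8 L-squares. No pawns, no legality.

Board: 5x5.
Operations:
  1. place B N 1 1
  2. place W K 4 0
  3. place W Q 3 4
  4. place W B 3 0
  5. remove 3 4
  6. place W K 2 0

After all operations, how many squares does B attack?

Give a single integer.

Answer: 4

Derivation:
Op 1: place BN@(1,1)
Op 2: place WK@(4,0)
Op 3: place WQ@(3,4)
Op 4: place WB@(3,0)
Op 5: remove (3,4)
Op 6: place WK@(2,0)
Per-piece attacks for B:
  BN@(1,1): attacks (2,3) (3,2) (0,3) (3,0)
Union (4 distinct): (0,3) (2,3) (3,0) (3,2)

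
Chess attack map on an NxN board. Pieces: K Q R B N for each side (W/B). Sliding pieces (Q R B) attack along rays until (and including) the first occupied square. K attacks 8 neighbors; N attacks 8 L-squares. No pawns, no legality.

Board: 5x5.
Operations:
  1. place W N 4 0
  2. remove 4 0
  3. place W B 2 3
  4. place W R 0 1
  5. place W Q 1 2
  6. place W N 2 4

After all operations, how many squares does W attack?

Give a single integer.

Answer: 20

Derivation:
Op 1: place WN@(4,0)
Op 2: remove (4,0)
Op 3: place WB@(2,3)
Op 4: place WR@(0,1)
Op 5: place WQ@(1,2)
Op 6: place WN@(2,4)
Per-piece attacks for W:
  WR@(0,1): attacks (0,2) (0,3) (0,4) (0,0) (1,1) (2,1) (3,1) (4,1)
  WQ@(1,2): attacks (1,3) (1,4) (1,1) (1,0) (2,2) (3,2) (4,2) (0,2) (2,3) (2,1) (3,0) (0,3) (0,1) [ray(1,1) blocked at (2,3); ray(-1,-1) blocked at (0,1)]
  WB@(2,3): attacks (3,4) (3,2) (4,1) (1,4) (1,2) [ray(-1,-1) blocked at (1,2)]
  WN@(2,4): attacks (3,2) (4,3) (1,2) (0,3)
Union (20 distinct): (0,0) (0,1) (0,2) (0,3) (0,4) (1,0) (1,1) (1,2) (1,3) (1,4) (2,1) (2,2) (2,3) (3,0) (3,1) (3,2) (3,4) (4,1) (4,2) (4,3)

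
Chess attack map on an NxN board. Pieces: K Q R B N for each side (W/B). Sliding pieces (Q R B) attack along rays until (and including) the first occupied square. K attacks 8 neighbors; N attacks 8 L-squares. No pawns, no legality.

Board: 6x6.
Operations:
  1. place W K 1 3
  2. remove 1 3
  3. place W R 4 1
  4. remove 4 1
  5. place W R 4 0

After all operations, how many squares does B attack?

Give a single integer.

Answer: 0

Derivation:
Op 1: place WK@(1,3)
Op 2: remove (1,3)
Op 3: place WR@(4,1)
Op 4: remove (4,1)
Op 5: place WR@(4,0)
Per-piece attacks for B:
Union (0 distinct): (none)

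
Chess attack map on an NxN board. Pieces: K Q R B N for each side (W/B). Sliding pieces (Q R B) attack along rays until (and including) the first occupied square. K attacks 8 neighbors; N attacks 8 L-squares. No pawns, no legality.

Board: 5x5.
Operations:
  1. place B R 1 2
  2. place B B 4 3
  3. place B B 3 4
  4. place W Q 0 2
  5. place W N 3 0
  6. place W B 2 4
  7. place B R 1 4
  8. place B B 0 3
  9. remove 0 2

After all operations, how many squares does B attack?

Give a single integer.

Answer: 15

Derivation:
Op 1: place BR@(1,2)
Op 2: place BB@(4,3)
Op 3: place BB@(3,4)
Op 4: place WQ@(0,2)
Op 5: place WN@(3,0)
Op 6: place WB@(2,4)
Op 7: place BR@(1,4)
Op 8: place BB@(0,3)
Op 9: remove (0,2)
Per-piece attacks for B:
  BB@(0,3): attacks (1,4) (1,2) [ray(1,1) blocked at (1,4); ray(1,-1) blocked at (1,2)]
  BR@(1,2): attacks (1,3) (1,4) (1,1) (1,0) (2,2) (3,2) (4,2) (0,2) [ray(0,1) blocked at (1,4)]
  BR@(1,4): attacks (1,3) (1,2) (2,4) (0,4) [ray(0,-1) blocked at (1,2); ray(1,0) blocked at (2,4)]
  BB@(3,4): attacks (4,3) (2,3) (1,2) [ray(1,-1) blocked at (4,3); ray(-1,-1) blocked at (1,2)]
  BB@(4,3): attacks (3,4) (3,2) (2,1) (1,0) [ray(-1,1) blocked at (3,4)]
Union (15 distinct): (0,2) (0,4) (1,0) (1,1) (1,2) (1,3) (1,4) (2,1) (2,2) (2,3) (2,4) (3,2) (3,4) (4,2) (4,3)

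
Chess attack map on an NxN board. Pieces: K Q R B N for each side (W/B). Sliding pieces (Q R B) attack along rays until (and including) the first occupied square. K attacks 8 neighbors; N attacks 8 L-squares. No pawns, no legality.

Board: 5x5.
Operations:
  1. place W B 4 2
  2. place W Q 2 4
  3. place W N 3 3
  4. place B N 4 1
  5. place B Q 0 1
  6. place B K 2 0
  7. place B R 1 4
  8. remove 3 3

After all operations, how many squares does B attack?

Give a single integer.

Op 1: place WB@(4,2)
Op 2: place WQ@(2,4)
Op 3: place WN@(3,3)
Op 4: place BN@(4,1)
Op 5: place BQ@(0,1)
Op 6: place BK@(2,0)
Op 7: place BR@(1,4)
Op 8: remove (3,3)
Per-piece attacks for B:
  BQ@(0,1): attacks (0,2) (0,3) (0,4) (0,0) (1,1) (2,1) (3,1) (4,1) (1,2) (2,3) (3,4) (1,0) [ray(1,0) blocked at (4,1)]
  BR@(1,4): attacks (1,3) (1,2) (1,1) (1,0) (2,4) (0,4) [ray(1,0) blocked at (2,4)]
  BK@(2,0): attacks (2,1) (3,0) (1,0) (3,1) (1,1)
  BN@(4,1): attacks (3,3) (2,2) (2,0)
Union (18 distinct): (0,0) (0,2) (0,3) (0,4) (1,0) (1,1) (1,2) (1,3) (2,0) (2,1) (2,2) (2,3) (2,4) (3,0) (3,1) (3,3) (3,4) (4,1)

Answer: 18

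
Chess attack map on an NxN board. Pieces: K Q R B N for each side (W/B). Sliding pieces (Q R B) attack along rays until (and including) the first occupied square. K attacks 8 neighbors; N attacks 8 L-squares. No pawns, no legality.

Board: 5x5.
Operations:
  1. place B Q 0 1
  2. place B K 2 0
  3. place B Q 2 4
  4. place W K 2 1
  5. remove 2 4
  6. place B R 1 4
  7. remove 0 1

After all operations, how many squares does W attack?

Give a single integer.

Answer: 8

Derivation:
Op 1: place BQ@(0,1)
Op 2: place BK@(2,0)
Op 3: place BQ@(2,4)
Op 4: place WK@(2,1)
Op 5: remove (2,4)
Op 6: place BR@(1,4)
Op 7: remove (0,1)
Per-piece attacks for W:
  WK@(2,1): attacks (2,2) (2,0) (3,1) (1,1) (3,2) (3,0) (1,2) (1,0)
Union (8 distinct): (1,0) (1,1) (1,2) (2,0) (2,2) (3,0) (3,1) (3,2)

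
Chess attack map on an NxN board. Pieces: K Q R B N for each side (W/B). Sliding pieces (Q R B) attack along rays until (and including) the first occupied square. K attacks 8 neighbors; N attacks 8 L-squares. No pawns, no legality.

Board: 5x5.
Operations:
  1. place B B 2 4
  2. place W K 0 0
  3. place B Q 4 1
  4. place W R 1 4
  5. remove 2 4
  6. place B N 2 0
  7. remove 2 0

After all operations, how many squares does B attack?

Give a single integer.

Op 1: place BB@(2,4)
Op 2: place WK@(0,0)
Op 3: place BQ@(4,1)
Op 4: place WR@(1,4)
Op 5: remove (2,4)
Op 6: place BN@(2,0)
Op 7: remove (2,0)
Per-piece attacks for B:
  BQ@(4,1): attacks (4,2) (4,3) (4,4) (4,0) (3,1) (2,1) (1,1) (0,1) (3,2) (2,3) (1,4) (3,0) [ray(-1,1) blocked at (1,4)]
Union (12 distinct): (0,1) (1,1) (1,4) (2,1) (2,3) (3,0) (3,1) (3,2) (4,0) (4,2) (4,3) (4,4)

Answer: 12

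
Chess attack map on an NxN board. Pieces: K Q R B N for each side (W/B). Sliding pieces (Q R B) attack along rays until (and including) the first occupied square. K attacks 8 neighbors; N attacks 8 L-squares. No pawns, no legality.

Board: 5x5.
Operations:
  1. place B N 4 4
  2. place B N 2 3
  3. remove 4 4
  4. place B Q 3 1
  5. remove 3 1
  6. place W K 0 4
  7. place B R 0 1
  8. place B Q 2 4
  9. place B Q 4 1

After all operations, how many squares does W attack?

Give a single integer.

Op 1: place BN@(4,4)
Op 2: place BN@(2,3)
Op 3: remove (4,4)
Op 4: place BQ@(3,1)
Op 5: remove (3,1)
Op 6: place WK@(0,4)
Op 7: place BR@(0,1)
Op 8: place BQ@(2,4)
Op 9: place BQ@(4,1)
Per-piece attacks for W:
  WK@(0,4): attacks (0,3) (1,4) (1,3)
Union (3 distinct): (0,3) (1,3) (1,4)

Answer: 3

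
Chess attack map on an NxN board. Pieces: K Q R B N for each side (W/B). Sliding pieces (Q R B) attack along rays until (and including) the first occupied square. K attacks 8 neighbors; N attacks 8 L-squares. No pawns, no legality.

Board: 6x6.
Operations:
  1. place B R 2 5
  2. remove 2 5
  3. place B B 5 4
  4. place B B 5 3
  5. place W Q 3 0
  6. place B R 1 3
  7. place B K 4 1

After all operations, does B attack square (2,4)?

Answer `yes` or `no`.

Op 1: place BR@(2,5)
Op 2: remove (2,5)
Op 3: place BB@(5,4)
Op 4: place BB@(5,3)
Op 5: place WQ@(3,0)
Op 6: place BR@(1,3)
Op 7: place BK@(4,1)
Per-piece attacks for B:
  BR@(1,3): attacks (1,4) (1,5) (1,2) (1,1) (1,0) (2,3) (3,3) (4,3) (5,3) (0,3) [ray(1,0) blocked at (5,3)]
  BK@(4,1): attacks (4,2) (4,0) (5,1) (3,1) (5,2) (5,0) (3,2) (3,0)
  BB@(5,3): attacks (4,4) (3,5) (4,2) (3,1) (2,0)
  BB@(5,4): attacks (4,5) (4,3) (3,2) (2,1) (1,0)
B attacks (2,4): no

Answer: no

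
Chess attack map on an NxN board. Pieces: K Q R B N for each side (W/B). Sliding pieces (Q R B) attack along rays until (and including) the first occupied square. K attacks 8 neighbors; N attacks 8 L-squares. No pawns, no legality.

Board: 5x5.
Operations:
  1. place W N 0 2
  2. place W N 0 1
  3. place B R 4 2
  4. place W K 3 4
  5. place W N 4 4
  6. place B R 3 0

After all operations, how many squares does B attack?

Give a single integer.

Answer: 14

Derivation:
Op 1: place WN@(0,2)
Op 2: place WN@(0,1)
Op 3: place BR@(4,2)
Op 4: place WK@(3,4)
Op 5: place WN@(4,4)
Op 6: place BR@(3,0)
Per-piece attacks for B:
  BR@(3,0): attacks (3,1) (3,2) (3,3) (3,4) (4,0) (2,0) (1,0) (0,0) [ray(0,1) blocked at (3,4)]
  BR@(4,2): attacks (4,3) (4,4) (4,1) (4,0) (3,2) (2,2) (1,2) (0,2) [ray(0,1) blocked at (4,4); ray(-1,0) blocked at (0,2)]
Union (14 distinct): (0,0) (0,2) (1,0) (1,2) (2,0) (2,2) (3,1) (3,2) (3,3) (3,4) (4,0) (4,1) (4,3) (4,4)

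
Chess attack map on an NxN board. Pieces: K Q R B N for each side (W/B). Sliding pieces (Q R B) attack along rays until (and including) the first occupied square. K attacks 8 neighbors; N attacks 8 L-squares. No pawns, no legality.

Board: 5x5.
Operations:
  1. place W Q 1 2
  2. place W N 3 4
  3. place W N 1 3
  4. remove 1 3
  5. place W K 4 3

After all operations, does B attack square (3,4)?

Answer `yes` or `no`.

Answer: no

Derivation:
Op 1: place WQ@(1,2)
Op 2: place WN@(3,4)
Op 3: place WN@(1,3)
Op 4: remove (1,3)
Op 5: place WK@(4,3)
Per-piece attacks for B:
B attacks (3,4): no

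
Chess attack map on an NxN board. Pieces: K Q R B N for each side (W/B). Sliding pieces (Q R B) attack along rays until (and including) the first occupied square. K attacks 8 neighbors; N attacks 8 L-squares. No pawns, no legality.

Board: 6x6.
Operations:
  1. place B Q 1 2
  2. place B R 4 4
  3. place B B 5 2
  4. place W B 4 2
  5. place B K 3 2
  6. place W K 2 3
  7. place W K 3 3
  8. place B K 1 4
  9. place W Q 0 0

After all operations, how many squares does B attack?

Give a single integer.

Answer: 25

Derivation:
Op 1: place BQ@(1,2)
Op 2: place BR@(4,4)
Op 3: place BB@(5,2)
Op 4: place WB@(4,2)
Op 5: place BK@(3,2)
Op 6: place WK@(2,3)
Op 7: place WK@(3,3)
Op 8: place BK@(1,4)
Op 9: place WQ@(0,0)
Per-piece attacks for B:
  BQ@(1,2): attacks (1,3) (1,4) (1,1) (1,0) (2,2) (3,2) (0,2) (2,3) (2,1) (3,0) (0,3) (0,1) [ray(0,1) blocked at (1,4); ray(1,0) blocked at (3,2); ray(1,1) blocked at (2,3)]
  BK@(1,4): attacks (1,5) (1,3) (2,4) (0,4) (2,5) (2,3) (0,5) (0,3)
  BK@(3,2): attacks (3,3) (3,1) (4,2) (2,2) (4,3) (4,1) (2,3) (2,1)
  BR@(4,4): attacks (4,5) (4,3) (4,2) (5,4) (3,4) (2,4) (1,4) [ray(0,-1) blocked at (4,2); ray(-1,0) blocked at (1,4)]
  BB@(5,2): attacks (4,3) (3,4) (2,5) (4,1) (3,0)
Union (25 distinct): (0,1) (0,2) (0,3) (0,4) (0,5) (1,0) (1,1) (1,3) (1,4) (1,5) (2,1) (2,2) (2,3) (2,4) (2,5) (3,0) (3,1) (3,2) (3,3) (3,4) (4,1) (4,2) (4,3) (4,5) (5,4)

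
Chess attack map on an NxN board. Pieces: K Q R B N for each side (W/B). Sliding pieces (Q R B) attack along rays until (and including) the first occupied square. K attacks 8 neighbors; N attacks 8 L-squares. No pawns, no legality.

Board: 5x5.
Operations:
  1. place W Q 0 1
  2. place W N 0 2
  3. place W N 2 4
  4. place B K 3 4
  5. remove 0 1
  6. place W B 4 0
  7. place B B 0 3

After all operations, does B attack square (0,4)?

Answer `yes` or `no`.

Answer: no

Derivation:
Op 1: place WQ@(0,1)
Op 2: place WN@(0,2)
Op 3: place WN@(2,4)
Op 4: place BK@(3,4)
Op 5: remove (0,1)
Op 6: place WB@(4,0)
Op 7: place BB@(0,3)
Per-piece attacks for B:
  BB@(0,3): attacks (1,4) (1,2) (2,1) (3,0)
  BK@(3,4): attacks (3,3) (4,4) (2,4) (4,3) (2,3)
B attacks (0,4): no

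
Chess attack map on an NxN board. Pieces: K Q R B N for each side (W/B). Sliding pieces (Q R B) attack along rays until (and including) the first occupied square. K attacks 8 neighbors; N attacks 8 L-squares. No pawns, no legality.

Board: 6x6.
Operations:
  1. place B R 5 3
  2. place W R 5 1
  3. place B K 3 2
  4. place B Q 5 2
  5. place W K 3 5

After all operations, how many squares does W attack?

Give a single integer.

Op 1: place BR@(5,3)
Op 2: place WR@(5,1)
Op 3: place BK@(3,2)
Op 4: place BQ@(5,2)
Op 5: place WK@(3,5)
Per-piece attacks for W:
  WK@(3,5): attacks (3,4) (4,5) (2,5) (4,4) (2,4)
  WR@(5,1): attacks (5,2) (5,0) (4,1) (3,1) (2,1) (1,1) (0,1) [ray(0,1) blocked at (5,2)]
Union (12 distinct): (0,1) (1,1) (2,1) (2,4) (2,5) (3,1) (3,4) (4,1) (4,4) (4,5) (5,0) (5,2)

Answer: 12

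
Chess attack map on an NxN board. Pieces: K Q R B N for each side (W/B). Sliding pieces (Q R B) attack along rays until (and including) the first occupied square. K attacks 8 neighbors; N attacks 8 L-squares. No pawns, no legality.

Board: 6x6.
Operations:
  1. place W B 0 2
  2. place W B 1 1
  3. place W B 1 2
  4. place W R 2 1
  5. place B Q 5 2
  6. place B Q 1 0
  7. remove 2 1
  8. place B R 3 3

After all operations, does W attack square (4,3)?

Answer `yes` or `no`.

Answer: no

Derivation:
Op 1: place WB@(0,2)
Op 2: place WB@(1,1)
Op 3: place WB@(1,2)
Op 4: place WR@(2,1)
Op 5: place BQ@(5,2)
Op 6: place BQ@(1,0)
Op 7: remove (2,1)
Op 8: place BR@(3,3)
Per-piece attacks for W:
  WB@(0,2): attacks (1,3) (2,4) (3,5) (1,1) [ray(1,-1) blocked at (1,1)]
  WB@(1,1): attacks (2,2) (3,3) (2,0) (0,2) (0,0) [ray(1,1) blocked at (3,3); ray(-1,1) blocked at (0,2)]
  WB@(1,2): attacks (2,3) (3,4) (4,5) (2,1) (3,0) (0,3) (0,1)
W attacks (4,3): no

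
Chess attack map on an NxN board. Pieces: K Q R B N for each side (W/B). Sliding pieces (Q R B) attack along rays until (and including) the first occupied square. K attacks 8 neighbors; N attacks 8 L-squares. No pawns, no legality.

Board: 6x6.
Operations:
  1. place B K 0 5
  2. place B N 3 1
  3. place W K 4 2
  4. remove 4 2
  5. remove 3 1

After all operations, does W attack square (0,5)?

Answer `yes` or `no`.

Answer: no

Derivation:
Op 1: place BK@(0,5)
Op 2: place BN@(3,1)
Op 3: place WK@(4,2)
Op 4: remove (4,2)
Op 5: remove (3,1)
Per-piece attacks for W:
W attacks (0,5): no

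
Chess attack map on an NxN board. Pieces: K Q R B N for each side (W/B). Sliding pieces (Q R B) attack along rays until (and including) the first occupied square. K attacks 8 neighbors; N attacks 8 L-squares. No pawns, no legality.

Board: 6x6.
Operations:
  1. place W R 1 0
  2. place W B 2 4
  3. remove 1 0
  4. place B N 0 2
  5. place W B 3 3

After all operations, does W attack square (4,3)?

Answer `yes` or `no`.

Answer: no

Derivation:
Op 1: place WR@(1,0)
Op 2: place WB@(2,4)
Op 3: remove (1,0)
Op 4: place BN@(0,2)
Op 5: place WB@(3,3)
Per-piece attacks for W:
  WB@(2,4): attacks (3,5) (3,3) (1,5) (1,3) (0,2) [ray(1,-1) blocked at (3,3); ray(-1,-1) blocked at (0,2)]
  WB@(3,3): attacks (4,4) (5,5) (4,2) (5,1) (2,4) (2,2) (1,1) (0,0) [ray(-1,1) blocked at (2,4)]
W attacks (4,3): no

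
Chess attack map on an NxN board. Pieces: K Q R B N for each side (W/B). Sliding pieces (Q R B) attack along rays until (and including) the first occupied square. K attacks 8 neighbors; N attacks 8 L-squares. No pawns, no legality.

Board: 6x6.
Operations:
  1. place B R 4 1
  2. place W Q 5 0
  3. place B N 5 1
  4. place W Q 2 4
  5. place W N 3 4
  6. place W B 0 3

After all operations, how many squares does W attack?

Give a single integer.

Answer: 23

Derivation:
Op 1: place BR@(4,1)
Op 2: place WQ@(5,0)
Op 3: place BN@(5,1)
Op 4: place WQ@(2,4)
Op 5: place WN@(3,4)
Op 6: place WB@(0,3)
Per-piece attacks for W:
  WB@(0,3): attacks (1,4) (2,5) (1,2) (2,1) (3,0)
  WQ@(2,4): attacks (2,5) (2,3) (2,2) (2,1) (2,0) (3,4) (1,4) (0,4) (3,5) (3,3) (4,2) (5,1) (1,5) (1,3) (0,2) [ray(1,0) blocked at (3,4); ray(1,-1) blocked at (5,1)]
  WN@(3,4): attacks (5,5) (1,5) (4,2) (5,3) (2,2) (1,3)
  WQ@(5,0): attacks (5,1) (4,0) (3,0) (2,0) (1,0) (0,0) (4,1) [ray(0,1) blocked at (5,1); ray(-1,1) blocked at (4,1)]
Union (23 distinct): (0,0) (0,2) (0,4) (1,0) (1,2) (1,3) (1,4) (1,5) (2,0) (2,1) (2,2) (2,3) (2,5) (3,0) (3,3) (3,4) (3,5) (4,0) (4,1) (4,2) (5,1) (5,3) (5,5)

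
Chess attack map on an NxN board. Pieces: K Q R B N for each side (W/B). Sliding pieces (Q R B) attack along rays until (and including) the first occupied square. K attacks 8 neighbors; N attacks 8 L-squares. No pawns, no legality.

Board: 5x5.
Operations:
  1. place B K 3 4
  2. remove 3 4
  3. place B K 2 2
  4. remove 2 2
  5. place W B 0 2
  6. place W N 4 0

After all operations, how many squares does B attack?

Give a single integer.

Op 1: place BK@(3,4)
Op 2: remove (3,4)
Op 3: place BK@(2,2)
Op 4: remove (2,2)
Op 5: place WB@(0,2)
Op 6: place WN@(4,0)
Per-piece attacks for B:
Union (0 distinct): (none)

Answer: 0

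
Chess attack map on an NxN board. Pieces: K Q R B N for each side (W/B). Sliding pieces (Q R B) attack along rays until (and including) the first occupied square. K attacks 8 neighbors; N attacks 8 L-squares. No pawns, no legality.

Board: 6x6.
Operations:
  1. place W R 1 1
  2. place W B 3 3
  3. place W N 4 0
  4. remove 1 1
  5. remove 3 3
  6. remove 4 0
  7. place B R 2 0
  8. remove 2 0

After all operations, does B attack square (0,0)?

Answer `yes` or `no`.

Answer: no

Derivation:
Op 1: place WR@(1,1)
Op 2: place WB@(3,3)
Op 3: place WN@(4,0)
Op 4: remove (1,1)
Op 5: remove (3,3)
Op 6: remove (4,0)
Op 7: place BR@(2,0)
Op 8: remove (2,0)
Per-piece attacks for B:
B attacks (0,0): no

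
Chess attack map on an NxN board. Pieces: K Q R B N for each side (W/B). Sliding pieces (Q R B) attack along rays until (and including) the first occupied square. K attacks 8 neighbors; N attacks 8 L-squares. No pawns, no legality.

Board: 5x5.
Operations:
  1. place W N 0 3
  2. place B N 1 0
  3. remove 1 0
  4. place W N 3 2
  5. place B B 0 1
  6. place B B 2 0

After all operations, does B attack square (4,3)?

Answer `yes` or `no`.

Op 1: place WN@(0,3)
Op 2: place BN@(1,0)
Op 3: remove (1,0)
Op 4: place WN@(3,2)
Op 5: place BB@(0,1)
Op 6: place BB@(2,0)
Per-piece attacks for B:
  BB@(0,1): attacks (1,2) (2,3) (3,4) (1,0)
  BB@(2,0): attacks (3,1) (4,2) (1,1) (0,2)
B attacks (4,3): no

Answer: no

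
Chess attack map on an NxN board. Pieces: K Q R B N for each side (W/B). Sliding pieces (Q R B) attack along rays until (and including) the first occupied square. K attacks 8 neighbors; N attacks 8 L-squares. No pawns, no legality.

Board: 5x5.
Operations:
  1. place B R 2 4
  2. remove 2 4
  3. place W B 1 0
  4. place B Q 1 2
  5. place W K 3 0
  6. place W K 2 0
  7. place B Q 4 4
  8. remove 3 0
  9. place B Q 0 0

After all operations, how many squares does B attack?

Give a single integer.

Op 1: place BR@(2,4)
Op 2: remove (2,4)
Op 3: place WB@(1,0)
Op 4: place BQ@(1,2)
Op 5: place WK@(3,0)
Op 6: place WK@(2,0)
Op 7: place BQ@(4,4)
Op 8: remove (3,0)
Op 9: place BQ@(0,0)
Per-piece attacks for B:
  BQ@(0,0): attacks (0,1) (0,2) (0,3) (0,4) (1,0) (1,1) (2,2) (3,3) (4,4) [ray(1,0) blocked at (1,0); ray(1,1) blocked at (4,4)]
  BQ@(1,2): attacks (1,3) (1,4) (1,1) (1,0) (2,2) (3,2) (4,2) (0,2) (2,3) (3,4) (2,1) (3,0) (0,3) (0,1) [ray(0,-1) blocked at (1,0)]
  BQ@(4,4): attacks (4,3) (4,2) (4,1) (4,0) (3,4) (2,4) (1,4) (0,4) (3,3) (2,2) (1,1) (0,0) [ray(-1,-1) blocked at (0,0)]
Union (22 distinct): (0,0) (0,1) (0,2) (0,3) (0,4) (1,0) (1,1) (1,3) (1,4) (2,1) (2,2) (2,3) (2,4) (3,0) (3,2) (3,3) (3,4) (4,0) (4,1) (4,2) (4,3) (4,4)

Answer: 22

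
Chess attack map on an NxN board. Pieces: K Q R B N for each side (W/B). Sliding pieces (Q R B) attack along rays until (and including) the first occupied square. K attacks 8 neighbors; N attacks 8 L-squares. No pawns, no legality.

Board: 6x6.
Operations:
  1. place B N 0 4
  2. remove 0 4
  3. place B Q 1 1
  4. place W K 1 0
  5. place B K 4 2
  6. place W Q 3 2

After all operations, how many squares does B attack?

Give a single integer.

Answer: 21

Derivation:
Op 1: place BN@(0,4)
Op 2: remove (0,4)
Op 3: place BQ@(1,1)
Op 4: place WK@(1,0)
Op 5: place BK@(4,2)
Op 6: place WQ@(3,2)
Per-piece attacks for B:
  BQ@(1,1): attacks (1,2) (1,3) (1,4) (1,5) (1,0) (2,1) (3,1) (4,1) (5,1) (0,1) (2,2) (3,3) (4,4) (5,5) (2,0) (0,2) (0,0) [ray(0,-1) blocked at (1,0)]
  BK@(4,2): attacks (4,3) (4,1) (5,2) (3,2) (5,3) (5,1) (3,3) (3,1)
Union (21 distinct): (0,0) (0,1) (0,2) (1,0) (1,2) (1,3) (1,4) (1,5) (2,0) (2,1) (2,2) (3,1) (3,2) (3,3) (4,1) (4,3) (4,4) (5,1) (5,2) (5,3) (5,5)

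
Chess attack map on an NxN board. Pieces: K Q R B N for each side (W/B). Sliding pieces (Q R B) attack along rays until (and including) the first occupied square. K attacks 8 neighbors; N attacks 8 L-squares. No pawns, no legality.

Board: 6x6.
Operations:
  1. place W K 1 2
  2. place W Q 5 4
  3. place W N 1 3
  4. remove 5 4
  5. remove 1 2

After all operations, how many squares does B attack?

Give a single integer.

Op 1: place WK@(1,2)
Op 2: place WQ@(5,4)
Op 3: place WN@(1,3)
Op 4: remove (5,4)
Op 5: remove (1,2)
Per-piece attacks for B:
Union (0 distinct): (none)

Answer: 0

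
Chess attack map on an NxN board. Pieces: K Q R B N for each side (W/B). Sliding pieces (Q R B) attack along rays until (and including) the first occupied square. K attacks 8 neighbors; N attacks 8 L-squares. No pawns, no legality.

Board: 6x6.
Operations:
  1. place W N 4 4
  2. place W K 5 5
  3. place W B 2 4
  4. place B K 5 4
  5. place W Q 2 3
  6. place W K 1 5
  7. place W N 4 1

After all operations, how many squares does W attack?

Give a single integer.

Op 1: place WN@(4,4)
Op 2: place WK@(5,5)
Op 3: place WB@(2,4)
Op 4: place BK@(5,4)
Op 5: place WQ@(2,3)
Op 6: place WK@(1,5)
Op 7: place WN@(4,1)
Per-piece attacks for W:
  WK@(1,5): attacks (1,4) (2,5) (0,5) (2,4) (0,4)
  WQ@(2,3): attacks (2,4) (2,2) (2,1) (2,0) (3,3) (4,3) (5,3) (1,3) (0,3) (3,4) (4,5) (3,2) (4,1) (1,4) (0,5) (1,2) (0,1) [ray(0,1) blocked at (2,4); ray(1,-1) blocked at (4,1)]
  WB@(2,4): attacks (3,5) (3,3) (4,2) (5,1) (1,5) (1,3) (0,2) [ray(-1,1) blocked at (1,5)]
  WN@(4,1): attacks (5,3) (3,3) (2,2) (2,0)
  WN@(4,4): attacks (2,5) (5,2) (3,2) (2,3)
  WK@(5,5): attacks (5,4) (4,5) (4,4)
Union (28 distinct): (0,1) (0,2) (0,3) (0,4) (0,5) (1,2) (1,3) (1,4) (1,5) (2,0) (2,1) (2,2) (2,3) (2,4) (2,5) (3,2) (3,3) (3,4) (3,5) (4,1) (4,2) (4,3) (4,4) (4,5) (5,1) (5,2) (5,3) (5,4)

Answer: 28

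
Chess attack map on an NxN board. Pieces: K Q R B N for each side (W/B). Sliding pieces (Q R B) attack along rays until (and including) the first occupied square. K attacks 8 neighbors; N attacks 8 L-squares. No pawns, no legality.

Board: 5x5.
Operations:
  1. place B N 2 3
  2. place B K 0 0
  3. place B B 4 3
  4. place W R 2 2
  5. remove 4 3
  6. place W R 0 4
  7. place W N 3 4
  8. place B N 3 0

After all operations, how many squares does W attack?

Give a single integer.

Op 1: place BN@(2,3)
Op 2: place BK@(0,0)
Op 3: place BB@(4,3)
Op 4: place WR@(2,2)
Op 5: remove (4,3)
Op 6: place WR@(0,4)
Op 7: place WN@(3,4)
Op 8: place BN@(3,0)
Per-piece attacks for W:
  WR@(0,4): attacks (0,3) (0,2) (0,1) (0,0) (1,4) (2,4) (3,4) [ray(0,-1) blocked at (0,0); ray(1,0) blocked at (3,4)]
  WR@(2,2): attacks (2,3) (2,1) (2,0) (3,2) (4,2) (1,2) (0,2) [ray(0,1) blocked at (2,3)]
  WN@(3,4): attacks (4,2) (2,2) (1,3)
Union (15 distinct): (0,0) (0,1) (0,2) (0,3) (1,2) (1,3) (1,4) (2,0) (2,1) (2,2) (2,3) (2,4) (3,2) (3,4) (4,2)

Answer: 15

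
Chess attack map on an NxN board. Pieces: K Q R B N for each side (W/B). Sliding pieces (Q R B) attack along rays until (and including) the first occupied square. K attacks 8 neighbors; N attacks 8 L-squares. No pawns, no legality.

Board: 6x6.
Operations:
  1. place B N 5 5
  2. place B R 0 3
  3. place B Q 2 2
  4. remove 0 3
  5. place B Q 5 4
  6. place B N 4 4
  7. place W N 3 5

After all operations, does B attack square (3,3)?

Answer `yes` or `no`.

Op 1: place BN@(5,5)
Op 2: place BR@(0,3)
Op 3: place BQ@(2,2)
Op 4: remove (0,3)
Op 5: place BQ@(5,4)
Op 6: place BN@(4,4)
Op 7: place WN@(3,5)
Per-piece attacks for B:
  BQ@(2,2): attacks (2,3) (2,4) (2,5) (2,1) (2,0) (3,2) (4,2) (5,2) (1,2) (0,2) (3,3) (4,4) (3,1) (4,0) (1,3) (0,4) (1,1) (0,0) [ray(1,1) blocked at (4,4)]
  BN@(4,4): attacks (2,5) (5,2) (3,2) (2,3)
  BQ@(5,4): attacks (5,5) (5,3) (5,2) (5,1) (5,0) (4,4) (4,5) (4,3) (3,2) (2,1) (1,0) [ray(0,1) blocked at (5,5); ray(-1,0) blocked at (4,4)]
  BN@(5,5): attacks (4,3) (3,4)
B attacks (3,3): yes

Answer: yes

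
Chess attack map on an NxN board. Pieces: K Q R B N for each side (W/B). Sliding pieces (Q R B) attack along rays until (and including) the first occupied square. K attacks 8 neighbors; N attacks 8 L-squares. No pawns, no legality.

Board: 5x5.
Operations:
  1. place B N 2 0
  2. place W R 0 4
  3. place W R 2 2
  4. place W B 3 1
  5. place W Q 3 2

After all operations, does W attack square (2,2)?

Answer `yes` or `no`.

Op 1: place BN@(2,0)
Op 2: place WR@(0,4)
Op 3: place WR@(2,2)
Op 4: place WB@(3,1)
Op 5: place WQ@(3,2)
Per-piece attacks for W:
  WR@(0,4): attacks (0,3) (0,2) (0,1) (0,0) (1,4) (2,4) (3,4) (4,4)
  WR@(2,2): attacks (2,3) (2,4) (2,1) (2,0) (3,2) (1,2) (0,2) [ray(0,-1) blocked at (2,0); ray(1,0) blocked at (3,2)]
  WB@(3,1): attacks (4,2) (4,0) (2,2) (2,0) [ray(-1,1) blocked at (2,2); ray(-1,-1) blocked at (2,0)]
  WQ@(3,2): attacks (3,3) (3,4) (3,1) (4,2) (2,2) (4,3) (4,1) (2,3) (1,4) (2,1) (1,0) [ray(0,-1) blocked at (3,1); ray(-1,0) blocked at (2,2)]
W attacks (2,2): yes

Answer: yes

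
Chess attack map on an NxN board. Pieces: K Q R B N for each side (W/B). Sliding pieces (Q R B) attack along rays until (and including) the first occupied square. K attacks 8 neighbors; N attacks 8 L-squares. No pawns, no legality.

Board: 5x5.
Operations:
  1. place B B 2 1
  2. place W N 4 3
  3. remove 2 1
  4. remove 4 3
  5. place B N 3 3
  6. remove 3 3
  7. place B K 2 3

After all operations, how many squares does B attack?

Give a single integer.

Op 1: place BB@(2,1)
Op 2: place WN@(4,3)
Op 3: remove (2,1)
Op 4: remove (4,3)
Op 5: place BN@(3,3)
Op 6: remove (3,3)
Op 7: place BK@(2,3)
Per-piece attacks for B:
  BK@(2,3): attacks (2,4) (2,2) (3,3) (1,3) (3,4) (3,2) (1,4) (1,2)
Union (8 distinct): (1,2) (1,3) (1,4) (2,2) (2,4) (3,2) (3,3) (3,4)

Answer: 8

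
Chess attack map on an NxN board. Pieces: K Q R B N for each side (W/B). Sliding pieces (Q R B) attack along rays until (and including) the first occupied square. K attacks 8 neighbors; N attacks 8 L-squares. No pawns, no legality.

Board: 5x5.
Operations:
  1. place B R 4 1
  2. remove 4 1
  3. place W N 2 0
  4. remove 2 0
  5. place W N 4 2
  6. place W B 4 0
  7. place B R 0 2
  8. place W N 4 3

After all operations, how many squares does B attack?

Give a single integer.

Answer: 8

Derivation:
Op 1: place BR@(4,1)
Op 2: remove (4,1)
Op 3: place WN@(2,0)
Op 4: remove (2,0)
Op 5: place WN@(4,2)
Op 6: place WB@(4,0)
Op 7: place BR@(0,2)
Op 8: place WN@(4,3)
Per-piece attacks for B:
  BR@(0,2): attacks (0,3) (0,4) (0,1) (0,0) (1,2) (2,2) (3,2) (4,2) [ray(1,0) blocked at (4,2)]
Union (8 distinct): (0,0) (0,1) (0,3) (0,4) (1,2) (2,2) (3,2) (4,2)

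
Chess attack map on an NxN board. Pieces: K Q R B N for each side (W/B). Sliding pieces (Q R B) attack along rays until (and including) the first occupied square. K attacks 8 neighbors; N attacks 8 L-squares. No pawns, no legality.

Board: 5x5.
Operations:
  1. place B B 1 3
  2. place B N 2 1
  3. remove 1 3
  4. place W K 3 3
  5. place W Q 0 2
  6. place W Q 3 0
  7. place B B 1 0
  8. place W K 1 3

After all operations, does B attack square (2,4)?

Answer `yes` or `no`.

Answer: no

Derivation:
Op 1: place BB@(1,3)
Op 2: place BN@(2,1)
Op 3: remove (1,3)
Op 4: place WK@(3,3)
Op 5: place WQ@(0,2)
Op 6: place WQ@(3,0)
Op 7: place BB@(1,0)
Op 8: place WK@(1,3)
Per-piece attacks for B:
  BB@(1,0): attacks (2,1) (0,1) [ray(1,1) blocked at (2,1)]
  BN@(2,1): attacks (3,3) (4,2) (1,3) (0,2) (4,0) (0,0)
B attacks (2,4): no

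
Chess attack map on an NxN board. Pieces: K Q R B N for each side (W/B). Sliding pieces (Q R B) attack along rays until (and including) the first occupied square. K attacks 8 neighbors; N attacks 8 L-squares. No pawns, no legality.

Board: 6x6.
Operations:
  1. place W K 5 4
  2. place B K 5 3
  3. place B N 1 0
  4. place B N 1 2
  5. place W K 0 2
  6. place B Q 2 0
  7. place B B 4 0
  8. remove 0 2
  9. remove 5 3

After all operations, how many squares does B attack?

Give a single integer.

Answer: 19

Derivation:
Op 1: place WK@(5,4)
Op 2: place BK@(5,3)
Op 3: place BN@(1,0)
Op 4: place BN@(1,2)
Op 5: place WK@(0,2)
Op 6: place BQ@(2,0)
Op 7: place BB@(4,0)
Op 8: remove (0,2)
Op 9: remove (5,3)
Per-piece attacks for B:
  BN@(1,0): attacks (2,2) (3,1) (0,2)
  BN@(1,2): attacks (2,4) (3,3) (0,4) (2,0) (3,1) (0,0)
  BQ@(2,0): attacks (2,1) (2,2) (2,3) (2,4) (2,5) (3,0) (4,0) (1,0) (3,1) (4,2) (5,3) (1,1) (0,2) [ray(1,0) blocked at (4,0); ray(-1,0) blocked at (1,0)]
  BB@(4,0): attacks (5,1) (3,1) (2,2) (1,3) (0,4)
Union (19 distinct): (0,0) (0,2) (0,4) (1,0) (1,1) (1,3) (2,0) (2,1) (2,2) (2,3) (2,4) (2,5) (3,0) (3,1) (3,3) (4,0) (4,2) (5,1) (5,3)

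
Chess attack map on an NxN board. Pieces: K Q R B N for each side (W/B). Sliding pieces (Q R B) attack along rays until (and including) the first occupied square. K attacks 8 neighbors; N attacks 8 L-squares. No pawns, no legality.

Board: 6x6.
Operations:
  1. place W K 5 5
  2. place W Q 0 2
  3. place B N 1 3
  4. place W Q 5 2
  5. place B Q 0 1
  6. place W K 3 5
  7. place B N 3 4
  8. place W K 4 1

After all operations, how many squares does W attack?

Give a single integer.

Op 1: place WK@(5,5)
Op 2: place WQ@(0,2)
Op 3: place BN@(1,3)
Op 4: place WQ@(5,2)
Op 5: place BQ@(0,1)
Op 6: place WK@(3,5)
Op 7: place BN@(3,4)
Op 8: place WK@(4,1)
Per-piece attacks for W:
  WQ@(0,2): attacks (0,3) (0,4) (0,5) (0,1) (1,2) (2,2) (3,2) (4,2) (5,2) (1,3) (1,1) (2,0) [ray(0,-1) blocked at (0,1); ray(1,0) blocked at (5,2); ray(1,1) blocked at (1,3)]
  WK@(3,5): attacks (3,4) (4,5) (2,5) (4,4) (2,4)
  WK@(4,1): attacks (4,2) (4,0) (5,1) (3,1) (5,2) (5,0) (3,2) (3,0)
  WQ@(5,2): attacks (5,3) (5,4) (5,5) (5,1) (5,0) (4,2) (3,2) (2,2) (1,2) (0,2) (4,3) (3,4) (4,1) [ray(0,1) blocked at (5,5); ray(-1,0) blocked at (0,2); ray(-1,1) blocked at (3,4); ray(-1,-1) blocked at (4,1)]
  WK@(5,5): attacks (5,4) (4,5) (4,4)
Union (28 distinct): (0,1) (0,2) (0,3) (0,4) (0,5) (1,1) (1,2) (1,3) (2,0) (2,2) (2,4) (2,5) (3,0) (3,1) (3,2) (3,4) (4,0) (4,1) (4,2) (4,3) (4,4) (4,5) (5,0) (5,1) (5,2) (5,3) (5,4) (5,5)

Answer: 28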